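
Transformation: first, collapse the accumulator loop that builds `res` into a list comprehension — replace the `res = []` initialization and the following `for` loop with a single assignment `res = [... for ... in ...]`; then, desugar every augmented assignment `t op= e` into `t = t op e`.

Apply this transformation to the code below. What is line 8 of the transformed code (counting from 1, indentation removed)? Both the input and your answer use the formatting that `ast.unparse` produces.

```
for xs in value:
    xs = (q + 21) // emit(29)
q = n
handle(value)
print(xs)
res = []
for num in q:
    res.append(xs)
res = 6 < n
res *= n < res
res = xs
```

Transformed code:
for xs in value:
    xs = (q + 21) // emit(29)
q = n
handle(value)
print(xs)
res = [xs for num in q]
res = 6 < n
res = res * (n < res)
res = xs

res = res * (n < res)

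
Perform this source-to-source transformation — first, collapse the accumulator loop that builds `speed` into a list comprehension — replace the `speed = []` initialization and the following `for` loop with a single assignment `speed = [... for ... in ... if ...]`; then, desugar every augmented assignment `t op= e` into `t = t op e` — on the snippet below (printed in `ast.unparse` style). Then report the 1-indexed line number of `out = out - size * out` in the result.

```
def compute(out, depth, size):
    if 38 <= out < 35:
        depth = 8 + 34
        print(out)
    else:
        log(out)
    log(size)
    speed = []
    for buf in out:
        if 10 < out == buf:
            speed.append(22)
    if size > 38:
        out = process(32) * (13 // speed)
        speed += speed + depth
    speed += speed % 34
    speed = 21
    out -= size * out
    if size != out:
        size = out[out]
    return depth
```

14

Transformed code:
def compute(out, depth, size):
    if 38 <= out < 35:
        depth = 8 + 34
        print(out)
    else:
        log(out)
    log(size)
    speed = [22 for buf in out if 10 < out == buf]
    if size > 38:
        out = process(32) * (13 // speed)
        speed = speed + (speed + depth)
    speed = speed + speed % 34
    speed = 21
    out = out - size * out
    if size != out:
        size = out[out]
    return depth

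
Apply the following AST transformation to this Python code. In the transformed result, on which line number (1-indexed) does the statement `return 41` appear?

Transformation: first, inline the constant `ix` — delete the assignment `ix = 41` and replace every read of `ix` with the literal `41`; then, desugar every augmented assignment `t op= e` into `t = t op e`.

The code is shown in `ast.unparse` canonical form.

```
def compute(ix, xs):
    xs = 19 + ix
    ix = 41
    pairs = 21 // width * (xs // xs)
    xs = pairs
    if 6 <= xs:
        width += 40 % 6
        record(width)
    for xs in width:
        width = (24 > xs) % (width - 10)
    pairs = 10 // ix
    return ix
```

Transformed code:
def compute(ix, xs):
    xs = 19 + 41
    pairs = 21 // width * (xs // xs)
    xs = pairs
    if 6 <= xs:
        width = width + 40 % 6
        record(width)
    for xs in width:
        width = (24 > xs) % (width - 10)
    pairs = 10 // 41
    return 41

11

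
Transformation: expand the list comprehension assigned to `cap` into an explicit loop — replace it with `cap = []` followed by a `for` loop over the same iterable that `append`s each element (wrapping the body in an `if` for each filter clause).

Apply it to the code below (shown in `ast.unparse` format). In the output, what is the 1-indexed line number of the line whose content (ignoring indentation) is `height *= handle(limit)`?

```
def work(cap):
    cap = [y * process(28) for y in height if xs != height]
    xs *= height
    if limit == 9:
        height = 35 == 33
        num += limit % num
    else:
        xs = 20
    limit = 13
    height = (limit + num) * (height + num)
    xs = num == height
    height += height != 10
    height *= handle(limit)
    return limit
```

Transformed code:
def work(cap):
    cap = []
    for y in height:
        if xs != height:
            cap.append(y * process(28))
    xs *= height
    if limit == 9:
        height = 35 == 33
        num += limit % num
    else:
        xs = 20
    limit = 13
    height = (limit + num) * (height + num)
    xs = num == height
    height += height != 10
    height *= handle(limit)
    return limit

16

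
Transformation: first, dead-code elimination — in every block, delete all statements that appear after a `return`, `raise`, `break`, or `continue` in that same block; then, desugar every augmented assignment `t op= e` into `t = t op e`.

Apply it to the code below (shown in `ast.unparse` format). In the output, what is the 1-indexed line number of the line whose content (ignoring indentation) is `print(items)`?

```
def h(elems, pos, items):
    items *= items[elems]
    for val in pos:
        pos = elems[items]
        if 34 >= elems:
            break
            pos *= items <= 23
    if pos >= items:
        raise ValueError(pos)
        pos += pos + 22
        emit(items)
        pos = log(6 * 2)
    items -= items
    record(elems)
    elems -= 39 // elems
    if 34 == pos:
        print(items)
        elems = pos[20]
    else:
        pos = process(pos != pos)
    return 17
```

13

Transformed code:
def h(elems, pos, items):
    items = items * items[elems]
    for val in pos:
        pos = elems[items]
        if 34 >= elems:
            break
    if pos >= items:
        raise ValueError(pos)
    items = items - items
    record(elems)
    elems = elems - 39 // elems
    if 34 == pos:
        print(items)
        elems = pos[20]
    else:
        pos = process(pos != pos)
    return 17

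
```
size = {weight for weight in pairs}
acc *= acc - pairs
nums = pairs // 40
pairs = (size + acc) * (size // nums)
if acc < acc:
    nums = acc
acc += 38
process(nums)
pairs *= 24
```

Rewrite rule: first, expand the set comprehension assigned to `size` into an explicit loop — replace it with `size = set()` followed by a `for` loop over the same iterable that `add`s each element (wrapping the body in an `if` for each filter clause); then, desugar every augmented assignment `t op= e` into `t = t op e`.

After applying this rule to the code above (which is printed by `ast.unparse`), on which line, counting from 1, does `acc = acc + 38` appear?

9

Transformed code:
size = set()
for weight in pairs:
    size.add(weight)
acc = acc * (acc - pairs)
nums = pairs // 40
pairs = (size + acc) * (size // nums)
if acc < acc:
    nums = acc
acc = acc + 38
process(nums)
pairs = pairs * 24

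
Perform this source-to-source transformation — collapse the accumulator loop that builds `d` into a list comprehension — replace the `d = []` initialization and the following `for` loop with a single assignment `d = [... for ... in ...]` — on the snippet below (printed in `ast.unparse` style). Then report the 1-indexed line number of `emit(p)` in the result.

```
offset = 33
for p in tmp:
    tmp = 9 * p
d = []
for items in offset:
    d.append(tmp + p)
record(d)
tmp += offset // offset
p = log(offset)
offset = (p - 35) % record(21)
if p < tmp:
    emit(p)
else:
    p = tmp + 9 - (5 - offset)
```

10

Transformed code:
offset = 33
for p in tmp:
    tmp = 9 * p
d = [tmp + p for items in offset]
record(d)
tmp += offset // offset
p = log(offset)
offset = (p - 35) % record(21)
if p < tmp:
    emit(p)
else:
    p = tmp + 9 - (5 - offset)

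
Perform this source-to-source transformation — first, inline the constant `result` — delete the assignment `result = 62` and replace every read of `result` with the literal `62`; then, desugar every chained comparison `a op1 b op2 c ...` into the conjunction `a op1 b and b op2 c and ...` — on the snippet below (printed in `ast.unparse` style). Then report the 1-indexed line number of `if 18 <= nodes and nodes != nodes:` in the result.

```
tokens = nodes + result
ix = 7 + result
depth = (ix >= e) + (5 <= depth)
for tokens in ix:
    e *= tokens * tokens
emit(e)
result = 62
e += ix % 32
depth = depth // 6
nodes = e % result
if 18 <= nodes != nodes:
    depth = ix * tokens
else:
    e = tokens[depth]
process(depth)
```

10

Transformed code:
tokens = nodes + 62
ix = 7 + 62
depth = (ix >= e) + (5 <= depth)
for tokens in ix:
    e *= tokens * tokens
emit(e)
e += ix % 32
depth = depth // 6
nodes = e % 62
if 18 <= nodes and nodes != nodes:
    depth = ix * tokens
else:
    e = tokens[depth]
process(depth)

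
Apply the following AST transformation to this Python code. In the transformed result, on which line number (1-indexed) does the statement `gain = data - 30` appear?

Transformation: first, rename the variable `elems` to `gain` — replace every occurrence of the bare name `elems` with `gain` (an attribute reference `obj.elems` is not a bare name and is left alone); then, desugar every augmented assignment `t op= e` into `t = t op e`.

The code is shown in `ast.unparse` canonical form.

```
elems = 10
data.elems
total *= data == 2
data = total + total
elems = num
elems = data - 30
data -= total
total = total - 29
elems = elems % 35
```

6

Transformed code:
gain = 10
data.elems
total = total * (data == 2)
data = total + total
gain = num
gain = data - 30
data = data - total
total = total - 29
gain = gain % 35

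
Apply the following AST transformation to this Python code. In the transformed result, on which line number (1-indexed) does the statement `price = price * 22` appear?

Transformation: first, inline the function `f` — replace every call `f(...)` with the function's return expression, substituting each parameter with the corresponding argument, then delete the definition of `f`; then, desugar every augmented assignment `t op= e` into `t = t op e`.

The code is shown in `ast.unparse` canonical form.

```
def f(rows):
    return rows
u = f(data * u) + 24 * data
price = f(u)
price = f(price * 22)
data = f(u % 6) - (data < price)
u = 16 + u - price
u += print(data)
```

3

Transformed code:
u = data * u + 24 * data
price = u
price = price * 22
data = u % 6 - (data < price)
u = 16 + u - price
u = u + print(data)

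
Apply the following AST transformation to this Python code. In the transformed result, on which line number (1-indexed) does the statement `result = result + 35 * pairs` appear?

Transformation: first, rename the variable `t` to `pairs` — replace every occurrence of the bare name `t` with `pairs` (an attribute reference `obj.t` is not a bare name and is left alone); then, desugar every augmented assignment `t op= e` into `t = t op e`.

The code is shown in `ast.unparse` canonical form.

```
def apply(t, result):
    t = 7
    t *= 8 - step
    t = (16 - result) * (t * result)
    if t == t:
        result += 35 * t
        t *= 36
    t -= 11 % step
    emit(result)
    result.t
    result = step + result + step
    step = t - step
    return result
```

Transformed code:
def apply(pairs, result):
    pairs = 7
    pairs = pairs * (8 - step)
    pairs = (16 - result) * (pairs * result)
    if pairs == pairs:
        result = result + 35 * pairs
        pairs = pairs * 36
    pairs = pairs - 11 % step
    emit(result)
    result.t
    result = step + result + step
    step = pairs - step
    return result

6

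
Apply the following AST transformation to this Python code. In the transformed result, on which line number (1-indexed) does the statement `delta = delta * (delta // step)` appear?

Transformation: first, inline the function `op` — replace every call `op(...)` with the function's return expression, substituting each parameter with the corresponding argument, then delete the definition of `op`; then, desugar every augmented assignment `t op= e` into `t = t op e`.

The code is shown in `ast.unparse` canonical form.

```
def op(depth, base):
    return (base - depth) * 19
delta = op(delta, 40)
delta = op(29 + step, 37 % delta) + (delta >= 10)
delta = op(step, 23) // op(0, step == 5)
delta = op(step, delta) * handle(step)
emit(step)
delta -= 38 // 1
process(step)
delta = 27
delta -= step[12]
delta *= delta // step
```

Transformed code:
delta = (40 - delta) * 19
delta = (37 % delta - (29 + step)) * 19 + (delta >= 10)
delta = (23 - step) * 19 // (((step == 5) - 0) * 19)
delta = (delta - step) * 19 * handle(step)
emit(step)
delta = delta - 38 // 1
process(step)
delta = 27
delta = delta - step[12]
delta = delta * (delta // step)

10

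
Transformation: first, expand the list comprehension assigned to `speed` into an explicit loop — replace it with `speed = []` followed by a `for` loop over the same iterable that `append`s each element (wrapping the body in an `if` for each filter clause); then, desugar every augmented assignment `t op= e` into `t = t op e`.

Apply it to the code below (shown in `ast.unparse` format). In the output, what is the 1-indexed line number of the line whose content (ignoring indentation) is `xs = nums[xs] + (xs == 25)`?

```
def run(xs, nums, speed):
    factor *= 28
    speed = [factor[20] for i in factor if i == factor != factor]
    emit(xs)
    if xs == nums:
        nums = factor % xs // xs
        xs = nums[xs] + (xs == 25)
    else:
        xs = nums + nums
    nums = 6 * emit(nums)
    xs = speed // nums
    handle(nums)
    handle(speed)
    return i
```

Transformed code:
def run(xs, nums, speed):
    factor = factor * 28
    speed = []
    for i in factor:
        if i == factor != factor:
            speed.append(factor[20])
    emit(xs)
    if xs == nums:
        nums = factor % xs // xs
        xs = nums[xs] + (xs == 25)
    else:
        xs = nums + nums
    nums = 6 * emit(nums)
    xs = speed // nums
    handle(nums)
    handle(speed)
    return i

10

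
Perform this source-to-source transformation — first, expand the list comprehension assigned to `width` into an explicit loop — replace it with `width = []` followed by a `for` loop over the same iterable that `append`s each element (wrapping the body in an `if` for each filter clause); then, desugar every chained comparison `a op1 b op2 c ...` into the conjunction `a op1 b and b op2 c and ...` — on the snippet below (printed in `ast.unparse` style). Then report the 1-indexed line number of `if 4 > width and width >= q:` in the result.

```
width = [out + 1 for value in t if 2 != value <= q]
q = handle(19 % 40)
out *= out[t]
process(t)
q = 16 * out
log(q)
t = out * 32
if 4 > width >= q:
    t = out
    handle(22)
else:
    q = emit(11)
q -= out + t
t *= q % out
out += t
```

11

Transformed code:
width = []
for value in t:
    if 2 != value and value <= q:
        width.append(out + 1)
q = handle(19 % 40)
out *= out[t]
process(t)
q = 16 * out
log(q)
t = out * 32
if 4 > width and width >= q:
    t = out
    handle(22)
else:
    q = emit(11)
q -= out + t
t *= q % out
out += t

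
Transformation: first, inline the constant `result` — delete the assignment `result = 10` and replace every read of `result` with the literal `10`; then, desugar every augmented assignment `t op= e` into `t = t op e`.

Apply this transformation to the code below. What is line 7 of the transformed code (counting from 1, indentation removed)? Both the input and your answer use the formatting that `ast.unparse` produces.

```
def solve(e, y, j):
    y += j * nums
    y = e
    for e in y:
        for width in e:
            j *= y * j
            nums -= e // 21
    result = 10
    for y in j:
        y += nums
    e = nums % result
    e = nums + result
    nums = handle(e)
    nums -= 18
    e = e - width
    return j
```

nums = nums - e // 21

Transformed code:
def solve(e, y, j):
    y = y + j * nums
    y = e
    for e in y:
        for width in e:
            j = j * (y * j)
            nums = nums - e // 21
    for y in j:
        y = y + nums
    e = nums % 10
    e = nums + 10
    nums = handle(e)
    nums = nums - 18
    e = e - width
    return j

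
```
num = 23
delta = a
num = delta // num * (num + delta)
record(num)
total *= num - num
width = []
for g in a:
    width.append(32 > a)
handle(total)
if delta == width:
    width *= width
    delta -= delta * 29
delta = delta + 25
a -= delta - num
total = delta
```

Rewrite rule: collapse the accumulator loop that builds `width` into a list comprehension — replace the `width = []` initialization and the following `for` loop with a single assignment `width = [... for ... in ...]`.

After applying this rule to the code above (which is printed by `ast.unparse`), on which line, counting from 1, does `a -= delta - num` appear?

Transformed code:
num = 23
delta = a
num = delta // num * (num + delta)
record(num)
total *= num - num
width = [32 > a for g in a]
handle(total)
if delta == width:
    width *= width
    delta -= delta * 29
delta = delta + 25
a -= delta - num
total = delta

12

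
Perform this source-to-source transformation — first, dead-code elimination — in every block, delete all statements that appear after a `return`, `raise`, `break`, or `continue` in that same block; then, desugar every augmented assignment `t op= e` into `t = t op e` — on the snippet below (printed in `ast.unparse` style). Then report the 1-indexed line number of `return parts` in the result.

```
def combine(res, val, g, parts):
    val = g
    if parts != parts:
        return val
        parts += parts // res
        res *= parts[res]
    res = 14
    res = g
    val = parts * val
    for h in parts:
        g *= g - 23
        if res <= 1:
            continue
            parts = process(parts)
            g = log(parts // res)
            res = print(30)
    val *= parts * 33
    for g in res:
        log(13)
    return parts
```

Transformed code:
def combine(res, val, g, parts):
    val = g
    if parts != parts:
        return val
    res = 14
    res = g
    val = parts * val
    for h in parts:
        g = g * (g - 23)
        if res <= 1:
            continue
    val = val * (parts * 33)
    for g in res:
        log(13)
    return parts

15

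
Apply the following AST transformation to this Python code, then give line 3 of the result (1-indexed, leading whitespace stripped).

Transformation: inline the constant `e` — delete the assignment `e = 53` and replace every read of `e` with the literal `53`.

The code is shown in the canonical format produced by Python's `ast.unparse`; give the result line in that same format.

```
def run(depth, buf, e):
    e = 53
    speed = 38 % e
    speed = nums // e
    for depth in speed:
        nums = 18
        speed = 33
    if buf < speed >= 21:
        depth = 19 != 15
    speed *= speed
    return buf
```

Transformed code:
def run(depth, buf, e):
    speed = 38 % 53
    speed = nums // 53
    for depth in speed:
        nums = 18
        speed = 33
    if buf < speed >= 21:
        depth = 19 != 15
    speed *= speed
    return buf

speed = nums // 53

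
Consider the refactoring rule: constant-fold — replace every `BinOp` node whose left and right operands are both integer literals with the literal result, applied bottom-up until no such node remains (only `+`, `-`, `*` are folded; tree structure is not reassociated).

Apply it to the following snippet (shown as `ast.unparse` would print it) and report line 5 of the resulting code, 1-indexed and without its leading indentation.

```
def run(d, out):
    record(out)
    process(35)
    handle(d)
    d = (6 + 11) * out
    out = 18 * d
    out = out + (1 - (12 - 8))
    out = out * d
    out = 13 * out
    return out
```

Transformed code:
def run(d, out):
    record(out)
    process(35)
    handle(d)
    d = 17 * out
    out = 18 * d
    out = out + -3
    out = out * d
    out = 13 * out
    return out

d = 17 * out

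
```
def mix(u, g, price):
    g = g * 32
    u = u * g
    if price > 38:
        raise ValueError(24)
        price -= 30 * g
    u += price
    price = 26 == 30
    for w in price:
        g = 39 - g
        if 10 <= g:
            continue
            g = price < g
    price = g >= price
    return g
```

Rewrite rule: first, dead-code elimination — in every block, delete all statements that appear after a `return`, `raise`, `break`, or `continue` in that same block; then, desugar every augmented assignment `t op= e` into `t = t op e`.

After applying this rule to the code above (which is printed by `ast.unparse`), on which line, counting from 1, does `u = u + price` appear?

6

Transformed code:
def mix(u, g, price):
    g = g * 32
    u = u * g
    if price > 38:
        raise ValueError(24)
    u = u + price
    price = 26 == 30
    for w in price:
        g = 39 - g
        if 10 <= g:
            continue
    price = g >= price
    return g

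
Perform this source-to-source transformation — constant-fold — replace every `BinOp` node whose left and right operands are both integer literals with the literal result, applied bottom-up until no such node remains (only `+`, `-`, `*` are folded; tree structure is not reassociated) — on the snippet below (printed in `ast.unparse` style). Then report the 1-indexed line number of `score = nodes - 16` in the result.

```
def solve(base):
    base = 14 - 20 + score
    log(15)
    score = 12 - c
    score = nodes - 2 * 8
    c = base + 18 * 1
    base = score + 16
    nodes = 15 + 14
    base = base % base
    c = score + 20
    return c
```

Transformed code:
def solve(base):
    base = -6 + score
    log(15)
    score = 12 - c
    score = nodes - 16
    c = base + 18
    base = score + 16
    nodes = 29
    base = base % base
    c = score + 20
    return c

5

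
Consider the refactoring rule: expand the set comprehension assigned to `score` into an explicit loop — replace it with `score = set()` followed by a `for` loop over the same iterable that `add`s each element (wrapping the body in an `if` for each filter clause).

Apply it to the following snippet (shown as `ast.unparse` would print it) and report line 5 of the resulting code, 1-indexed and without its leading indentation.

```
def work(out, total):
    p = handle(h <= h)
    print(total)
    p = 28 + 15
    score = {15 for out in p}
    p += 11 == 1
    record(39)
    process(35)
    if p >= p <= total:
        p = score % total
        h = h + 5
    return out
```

score = set()

Transformed code:
def work(out, total):
    p = handle(h <= h)
    print(total)
    p = 28 + 15
    score = set()
    for out in p:
        score.add(15)
    p += 11 == 1
    record(39)
    process(35)
    if p >= p <= total:
        p = score % total
        h = h + 5
    return out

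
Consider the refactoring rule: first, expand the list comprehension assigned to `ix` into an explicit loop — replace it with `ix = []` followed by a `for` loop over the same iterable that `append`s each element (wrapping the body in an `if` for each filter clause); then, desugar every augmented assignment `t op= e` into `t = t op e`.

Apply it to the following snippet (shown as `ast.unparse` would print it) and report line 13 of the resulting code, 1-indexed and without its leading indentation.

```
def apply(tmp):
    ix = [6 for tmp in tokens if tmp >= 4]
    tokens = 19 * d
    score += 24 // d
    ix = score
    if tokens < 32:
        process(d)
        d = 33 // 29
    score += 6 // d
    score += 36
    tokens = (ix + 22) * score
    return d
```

Transformed code:
def apply(tmp):
    ix = []
    for tmp in tokens:
        if tmp >= 4:
            ix.append(6)
    tokens = 19 * d
    score = score + 24 // d
    ix = score
    if tokens < 32:
        process(d)
        d = 33 // 29
    score = score + 6 // d
    score = score + 36
    tokens = (ix + 22) * score
    return d

score = score + 36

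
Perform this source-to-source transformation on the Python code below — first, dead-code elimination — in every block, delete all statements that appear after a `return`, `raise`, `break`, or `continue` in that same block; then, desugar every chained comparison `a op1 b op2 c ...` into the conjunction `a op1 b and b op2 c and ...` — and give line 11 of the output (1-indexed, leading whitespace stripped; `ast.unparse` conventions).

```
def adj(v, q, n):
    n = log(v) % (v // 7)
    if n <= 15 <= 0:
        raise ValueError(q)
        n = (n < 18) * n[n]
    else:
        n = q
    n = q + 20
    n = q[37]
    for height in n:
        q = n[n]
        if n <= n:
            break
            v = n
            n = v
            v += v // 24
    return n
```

if n <= n:

Transformed code:
def adj(v, q, n):
    n = log(v) % (v // 7)
    if n <= 15 and 15 <= 0:
        raise ValueError(q)
    else:
        n = q
    n = q + 20
    n = q[37]
    for height in n:
        q = n[n]
        if n <= n:
            break
    return n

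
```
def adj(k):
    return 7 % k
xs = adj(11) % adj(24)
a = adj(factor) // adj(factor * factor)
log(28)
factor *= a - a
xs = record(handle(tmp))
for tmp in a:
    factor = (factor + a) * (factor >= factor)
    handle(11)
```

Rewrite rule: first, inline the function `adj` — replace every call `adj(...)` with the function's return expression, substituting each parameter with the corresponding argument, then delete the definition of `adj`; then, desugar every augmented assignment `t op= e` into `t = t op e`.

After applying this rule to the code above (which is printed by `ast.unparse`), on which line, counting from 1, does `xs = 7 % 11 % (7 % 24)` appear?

Transformed code:
xs = 7 % 11 % (7 % 24)
a = 7 % factor // (7 % (factor * factor))
log(28)
factor = factor * (a - a)
xs = record(handle(tmp))
for tmp in a:
    factor = (factor + a) * (factor >= factor)
    handle(11)

1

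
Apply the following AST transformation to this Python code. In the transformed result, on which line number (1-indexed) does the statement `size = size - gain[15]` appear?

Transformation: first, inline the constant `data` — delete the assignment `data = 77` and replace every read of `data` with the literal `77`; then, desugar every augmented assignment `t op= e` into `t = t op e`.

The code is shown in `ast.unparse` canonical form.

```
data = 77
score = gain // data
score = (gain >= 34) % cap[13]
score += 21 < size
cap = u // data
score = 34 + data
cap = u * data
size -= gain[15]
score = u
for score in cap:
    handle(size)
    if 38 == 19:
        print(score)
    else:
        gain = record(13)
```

Transformed code:
score = gain // 77
score = (gain >= 34) % cap[13]
score = score + (21 < size)
cap = u // 77
score = 34 + 77
cap = u * 77
size = size - gain[15]
score = u
for score in cap:
    handle(size)
    if 38 == 19:
        print(score)
    else:
        gain = record(13)

7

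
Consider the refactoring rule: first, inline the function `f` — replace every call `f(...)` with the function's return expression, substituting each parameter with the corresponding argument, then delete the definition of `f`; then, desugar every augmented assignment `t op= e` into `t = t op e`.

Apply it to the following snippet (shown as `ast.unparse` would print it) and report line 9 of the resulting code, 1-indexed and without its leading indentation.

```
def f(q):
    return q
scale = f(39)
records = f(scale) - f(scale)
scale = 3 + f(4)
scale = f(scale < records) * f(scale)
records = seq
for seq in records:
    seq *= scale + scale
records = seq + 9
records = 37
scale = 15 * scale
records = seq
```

Transformed code:
scale = 39
records = scale - scale
scale = 3 + 4
scale = (scale < records) * scale
records = seq
for seq in records:
    seq = seq * (scale + scale)
records = seq + 9
records = 37
scale = 15 * scale
records = seq

records = 37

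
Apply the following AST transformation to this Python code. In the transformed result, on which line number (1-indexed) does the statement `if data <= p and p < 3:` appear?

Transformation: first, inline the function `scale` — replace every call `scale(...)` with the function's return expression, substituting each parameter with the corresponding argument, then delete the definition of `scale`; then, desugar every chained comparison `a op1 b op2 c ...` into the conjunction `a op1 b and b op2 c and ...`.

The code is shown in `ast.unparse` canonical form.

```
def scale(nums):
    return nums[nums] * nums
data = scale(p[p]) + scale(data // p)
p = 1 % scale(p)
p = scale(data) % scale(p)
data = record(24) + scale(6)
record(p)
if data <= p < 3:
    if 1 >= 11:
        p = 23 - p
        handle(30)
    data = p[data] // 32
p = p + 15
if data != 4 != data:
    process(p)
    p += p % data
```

Transformed code:
data = p[p][p[p]] * p[p] + (data // p)[data // p] * (data // p)
p = 1 % (p[p] * p)
p = data[data] * data % (p[p] * p)
data = record(24) + 6[6] * 6
record(p)
if data <= p and p < 3:
    if 1 >= 11:
        p = 23 - p
        handle(30)
    data = p[data] // 32
p = p + 15
if data != 4 and 4 != data:
    process(p)
    p += p % data

6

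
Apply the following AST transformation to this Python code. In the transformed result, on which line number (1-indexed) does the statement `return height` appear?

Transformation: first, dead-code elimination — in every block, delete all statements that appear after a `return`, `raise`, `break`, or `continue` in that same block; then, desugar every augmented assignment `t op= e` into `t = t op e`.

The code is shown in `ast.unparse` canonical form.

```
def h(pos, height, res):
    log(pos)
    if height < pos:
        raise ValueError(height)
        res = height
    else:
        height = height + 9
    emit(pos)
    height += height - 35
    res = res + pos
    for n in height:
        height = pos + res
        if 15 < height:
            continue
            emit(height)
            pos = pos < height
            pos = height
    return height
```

14

Transformed code:
def h(pos, height, res):
    log(pos)
    if height < pos:
        raise ValueError(height)
    else:
        height = height + 9
    emit(pos)
    height = height + (height - 35)
    res = res + pos
    for n in height:
        height = pos + res
        if 15 < height:
            continue
    return height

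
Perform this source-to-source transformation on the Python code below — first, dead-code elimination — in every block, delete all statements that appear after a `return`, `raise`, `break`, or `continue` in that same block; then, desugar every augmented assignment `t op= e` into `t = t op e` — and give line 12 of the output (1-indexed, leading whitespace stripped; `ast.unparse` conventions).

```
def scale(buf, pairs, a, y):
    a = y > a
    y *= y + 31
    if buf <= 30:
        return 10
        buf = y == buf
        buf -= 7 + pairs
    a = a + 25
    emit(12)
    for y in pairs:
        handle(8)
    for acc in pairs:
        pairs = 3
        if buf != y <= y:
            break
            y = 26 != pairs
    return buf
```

Transformed code:
def scale(buf, pairs, a, y):
    a = y > a
    y = y * (y + 31)
    if buf <= 30:
        return 10
    a = a + 25
    emit(12)
    for y in pairs:
        handle(8)
    for acc in pairs:
        pairs = 3
        if buf != y <= y:
            break
    return buf

if buf != y <= y:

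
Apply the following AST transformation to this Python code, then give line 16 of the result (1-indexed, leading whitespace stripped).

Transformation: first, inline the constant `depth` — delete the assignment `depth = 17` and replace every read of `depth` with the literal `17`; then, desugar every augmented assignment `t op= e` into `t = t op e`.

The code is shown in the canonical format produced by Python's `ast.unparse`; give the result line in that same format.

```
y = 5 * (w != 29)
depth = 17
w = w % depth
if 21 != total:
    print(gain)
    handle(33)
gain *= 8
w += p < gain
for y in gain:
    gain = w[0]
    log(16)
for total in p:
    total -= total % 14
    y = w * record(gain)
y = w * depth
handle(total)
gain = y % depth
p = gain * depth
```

gain = y % 17

Transformed code:
y = 5 * (w != 29)
w = w % 17
if 21 != total:
    print(gain)
    handle(33)
gain = gain * 8
w = w + (p < gain)
for y in gain:
    gain = w[0]
    log(16)
for total in p:
    total = total - total % 14
    y = w * record(gain)
y = w * 17
handle(total)
gain = y % 17
p = gain * 17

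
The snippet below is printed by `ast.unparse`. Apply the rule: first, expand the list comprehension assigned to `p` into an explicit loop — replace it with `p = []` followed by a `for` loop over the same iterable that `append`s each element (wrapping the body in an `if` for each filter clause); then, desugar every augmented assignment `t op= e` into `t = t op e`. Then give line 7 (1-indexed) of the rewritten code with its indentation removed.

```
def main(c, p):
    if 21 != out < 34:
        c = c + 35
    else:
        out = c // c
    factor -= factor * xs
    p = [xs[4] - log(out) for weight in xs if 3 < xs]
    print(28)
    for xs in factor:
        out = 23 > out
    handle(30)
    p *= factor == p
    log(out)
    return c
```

Transformed code:
def main(c, p):
    if 21 != out < 34:
        c = c + 35
    else:
        out = c // c
    factor = factor - factor * xs
    p = []
    for weight in xs:
        if 3 < xs:
            p.append(xs[4] - log(out))
    print(28)
    for xs in factor:
        out = 23 > out
    handle(30)
    p = p * (factor == p)
    log(out)
    return c

p = []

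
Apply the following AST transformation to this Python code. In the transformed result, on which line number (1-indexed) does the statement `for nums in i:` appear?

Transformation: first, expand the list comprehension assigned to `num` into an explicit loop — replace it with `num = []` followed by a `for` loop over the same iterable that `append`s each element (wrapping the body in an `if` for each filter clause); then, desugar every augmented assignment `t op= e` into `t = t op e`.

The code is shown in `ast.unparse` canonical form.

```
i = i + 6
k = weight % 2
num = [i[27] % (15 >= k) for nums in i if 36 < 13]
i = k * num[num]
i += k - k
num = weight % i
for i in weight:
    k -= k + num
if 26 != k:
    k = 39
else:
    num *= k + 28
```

Transformed code:
i = i + 6
k = weight % 2
num = []
for nums in i:
    if 36 < 13:
        num.append(i[27] % (15 >= k))
i = k * num[num]
i = i + (k - k)
num = weight % i
for i in weight:
    k = k - (k + num)
if 26 != k:
    k = 39
else:
    num = num * (k + 28)

4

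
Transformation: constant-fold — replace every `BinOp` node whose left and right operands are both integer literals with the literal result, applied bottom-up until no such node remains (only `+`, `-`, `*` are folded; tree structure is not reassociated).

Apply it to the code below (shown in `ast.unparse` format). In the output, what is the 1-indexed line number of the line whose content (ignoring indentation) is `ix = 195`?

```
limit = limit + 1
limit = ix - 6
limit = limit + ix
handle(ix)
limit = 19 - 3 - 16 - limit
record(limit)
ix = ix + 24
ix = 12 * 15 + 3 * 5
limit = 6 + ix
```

Transformed code:
limit = limit + 1
limit = ix - 6
limit = limit + ix
handle(ix)
limit = 0 - limit
record(limit)
ix = ix + 24
ix = 195
limit = 6 + ix

8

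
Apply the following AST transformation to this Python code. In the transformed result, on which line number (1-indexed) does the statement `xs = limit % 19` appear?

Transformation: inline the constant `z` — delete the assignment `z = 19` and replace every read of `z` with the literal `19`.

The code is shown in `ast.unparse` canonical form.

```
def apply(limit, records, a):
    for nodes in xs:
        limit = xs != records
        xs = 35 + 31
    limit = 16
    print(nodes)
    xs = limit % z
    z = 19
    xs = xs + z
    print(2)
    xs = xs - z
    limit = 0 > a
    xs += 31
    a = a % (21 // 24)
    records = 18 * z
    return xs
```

Transformed code:
def apply(limit, records, a):
    for nodes in xs:
        limit = xs != records
        xs = 35 + 31
    limit = 16
    print(nodes)
    xs = limit % 19
    xs = xs + 19
    print(2)
    xs = xs - 19
    limit = 0 > a
    xs += 31
    a = a % (21 // 24)
    records = 18 * 19
    return xs

7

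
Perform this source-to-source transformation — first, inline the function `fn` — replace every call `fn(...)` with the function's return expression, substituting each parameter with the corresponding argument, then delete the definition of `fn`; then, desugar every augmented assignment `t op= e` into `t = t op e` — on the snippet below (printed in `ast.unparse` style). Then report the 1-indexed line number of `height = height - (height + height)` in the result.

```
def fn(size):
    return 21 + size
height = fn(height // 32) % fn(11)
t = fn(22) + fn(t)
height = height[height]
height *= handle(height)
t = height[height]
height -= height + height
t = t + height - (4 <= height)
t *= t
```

Transformed code:
height = (21 + height // 32) % (21 + 11)
t = 21 + 22 + (21 + t)
height = height[height]
height = height * handle(height)
t = height[height]
height = height - (height + height)
t = t + height - (4 <= height)
t = t * t

6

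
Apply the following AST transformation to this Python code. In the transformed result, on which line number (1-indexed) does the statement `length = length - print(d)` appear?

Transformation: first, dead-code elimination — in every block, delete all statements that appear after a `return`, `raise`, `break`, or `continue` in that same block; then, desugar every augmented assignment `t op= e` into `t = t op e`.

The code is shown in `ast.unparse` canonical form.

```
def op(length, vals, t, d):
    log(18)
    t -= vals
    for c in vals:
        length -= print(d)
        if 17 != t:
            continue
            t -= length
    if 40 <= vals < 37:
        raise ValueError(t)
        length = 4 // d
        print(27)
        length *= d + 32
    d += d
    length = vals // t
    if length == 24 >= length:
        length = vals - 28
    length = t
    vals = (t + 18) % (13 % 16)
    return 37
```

Transformed code:
def op(length, vals, t, d):
    log(18)
    t = t - vals
    for c in vals:
        length = length - print(d)
        if 17 != t:
            continue
    if 40 <= vals < 37:
        raise ValueError(t)
    d = d + d
    length = vals // t
    if length == 24 >= length:
        length = vals - 28
    length = t
    vals = (t + 18) % (13 % 16)
    return 37

5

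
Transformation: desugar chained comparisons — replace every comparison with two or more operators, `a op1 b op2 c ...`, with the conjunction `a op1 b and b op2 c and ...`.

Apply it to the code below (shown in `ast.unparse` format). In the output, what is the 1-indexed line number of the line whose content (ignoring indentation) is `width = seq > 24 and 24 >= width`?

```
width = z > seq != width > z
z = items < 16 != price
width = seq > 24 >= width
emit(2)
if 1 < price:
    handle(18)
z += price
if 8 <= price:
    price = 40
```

Transformed code:
width = z > seq and seq != width and (width > z)
z = items < 16 and 16 != price
width = seq > 24 and 24 >= width
emit(2)
if 1 < price:
    handle(18)
z += price
if 8 <= price:
    price = 40

3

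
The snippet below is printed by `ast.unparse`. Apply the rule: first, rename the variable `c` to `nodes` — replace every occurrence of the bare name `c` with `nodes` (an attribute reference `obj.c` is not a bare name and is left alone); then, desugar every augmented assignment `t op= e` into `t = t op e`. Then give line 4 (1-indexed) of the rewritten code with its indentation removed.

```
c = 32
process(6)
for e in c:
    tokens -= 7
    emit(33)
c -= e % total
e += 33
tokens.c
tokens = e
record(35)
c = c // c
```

Transformed code:
nodes = 32
process(6)
for e in nodes:
    tokens = tokens - 7
    emit(33)
nodes = nodes - e % total
e = e + 33
tokens.c
tokens = e
record(35)
nodes = nodes // nodes

tokens = tokens - 7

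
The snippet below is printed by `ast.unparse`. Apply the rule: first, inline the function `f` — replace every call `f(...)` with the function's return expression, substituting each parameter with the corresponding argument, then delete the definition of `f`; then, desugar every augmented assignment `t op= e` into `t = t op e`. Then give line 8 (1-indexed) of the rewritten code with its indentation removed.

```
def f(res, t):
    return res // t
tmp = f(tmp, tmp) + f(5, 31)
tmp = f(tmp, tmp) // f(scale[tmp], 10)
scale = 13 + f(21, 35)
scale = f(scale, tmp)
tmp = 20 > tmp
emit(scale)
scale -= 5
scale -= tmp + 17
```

Transformed code:
tmp = tmp // tmp + 5 // 31
tmp = tmp // tmp // (scale[tmp] // 10)
scale = 13 + 21 // 35
scale = scale // tmp
tmp = 20 > tmp
emit(scale)
scale = scale - 5
scale = scale - (tmp + 17)

scale = scale - (tmp + 17)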